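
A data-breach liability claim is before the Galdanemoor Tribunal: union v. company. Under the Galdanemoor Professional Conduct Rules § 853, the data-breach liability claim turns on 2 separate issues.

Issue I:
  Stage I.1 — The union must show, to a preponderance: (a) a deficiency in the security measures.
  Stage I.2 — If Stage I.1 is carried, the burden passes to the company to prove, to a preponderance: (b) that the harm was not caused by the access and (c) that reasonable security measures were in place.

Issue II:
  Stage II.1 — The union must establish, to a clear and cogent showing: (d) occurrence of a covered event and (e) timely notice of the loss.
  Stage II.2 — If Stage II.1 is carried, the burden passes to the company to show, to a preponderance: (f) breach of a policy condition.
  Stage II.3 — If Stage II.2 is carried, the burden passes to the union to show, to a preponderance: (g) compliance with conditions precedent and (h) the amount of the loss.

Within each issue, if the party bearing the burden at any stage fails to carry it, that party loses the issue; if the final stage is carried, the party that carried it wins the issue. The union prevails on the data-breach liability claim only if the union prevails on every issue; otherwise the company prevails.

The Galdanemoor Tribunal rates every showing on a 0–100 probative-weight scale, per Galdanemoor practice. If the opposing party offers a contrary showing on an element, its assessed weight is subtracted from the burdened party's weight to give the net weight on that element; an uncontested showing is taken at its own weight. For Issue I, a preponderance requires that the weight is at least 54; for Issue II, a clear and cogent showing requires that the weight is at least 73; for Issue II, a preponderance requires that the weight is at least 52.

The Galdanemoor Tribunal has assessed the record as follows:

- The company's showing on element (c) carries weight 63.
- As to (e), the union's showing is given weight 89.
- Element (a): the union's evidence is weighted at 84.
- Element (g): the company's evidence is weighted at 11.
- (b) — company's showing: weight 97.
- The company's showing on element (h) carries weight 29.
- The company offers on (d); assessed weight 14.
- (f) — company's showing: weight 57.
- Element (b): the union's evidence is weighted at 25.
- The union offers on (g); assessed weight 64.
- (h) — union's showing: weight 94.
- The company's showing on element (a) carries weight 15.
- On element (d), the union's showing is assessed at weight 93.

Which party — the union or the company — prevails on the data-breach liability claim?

company

— Issue I —
At Stage I.1 the union must meet a preponderance (weight is at least 54): on (a) the weight is 84 less the opposing 15 gives net 69, ≥ 54, so (a) meets the standard.
  The union carries Stage I.1; the company now bears the burden.
At Stage I.2 the company must meet a preponderance (weight is at least 54): on (b) the weight is 97 less the opposing 25 gives net 72, which does reach 54, so (b) meets the standard; on (c) the weight is 63, which does reach 54, so (c) meets the standard.
  All elements met at the final stage.
All stages carried — the company prevails on this issue.
— Issue II —
At Stage II.1 the union must meet a clear and cogent showing (weight is at least 73): on (d) the weight is 93 less the opposing 14 gives net 79, ≥ 73, so (d) meets the standard; on (e) the weight is 89, which does reach 73, so (e) meets the standard.
  The union carries Stage II.1; the company now bears the burden.
At Stage II.2 the company must meet a preponderance (weight is at least 52): on (f) the weight is 57, which does reach 52, so (f) meets the standard.
  Stage II.2 is satisfied; the onus moves to the union.
At Stage II.3 the union must meet a preponderance (weight is at least 52): on (g) the weight is 64 less the opposing 11 gives net 53, which does reach 52, so (g) meets the standard; on (h) the weight is 94 less the opposing 29 gives net 65, which does reach 52, so (h) meets the standard.
  The union carries the last stage.
Every stage carried; the union prevails on this issue.
Per-issue: Issue I → company; Issue II → union. The union must prevail on every issue; overall, the company prevails.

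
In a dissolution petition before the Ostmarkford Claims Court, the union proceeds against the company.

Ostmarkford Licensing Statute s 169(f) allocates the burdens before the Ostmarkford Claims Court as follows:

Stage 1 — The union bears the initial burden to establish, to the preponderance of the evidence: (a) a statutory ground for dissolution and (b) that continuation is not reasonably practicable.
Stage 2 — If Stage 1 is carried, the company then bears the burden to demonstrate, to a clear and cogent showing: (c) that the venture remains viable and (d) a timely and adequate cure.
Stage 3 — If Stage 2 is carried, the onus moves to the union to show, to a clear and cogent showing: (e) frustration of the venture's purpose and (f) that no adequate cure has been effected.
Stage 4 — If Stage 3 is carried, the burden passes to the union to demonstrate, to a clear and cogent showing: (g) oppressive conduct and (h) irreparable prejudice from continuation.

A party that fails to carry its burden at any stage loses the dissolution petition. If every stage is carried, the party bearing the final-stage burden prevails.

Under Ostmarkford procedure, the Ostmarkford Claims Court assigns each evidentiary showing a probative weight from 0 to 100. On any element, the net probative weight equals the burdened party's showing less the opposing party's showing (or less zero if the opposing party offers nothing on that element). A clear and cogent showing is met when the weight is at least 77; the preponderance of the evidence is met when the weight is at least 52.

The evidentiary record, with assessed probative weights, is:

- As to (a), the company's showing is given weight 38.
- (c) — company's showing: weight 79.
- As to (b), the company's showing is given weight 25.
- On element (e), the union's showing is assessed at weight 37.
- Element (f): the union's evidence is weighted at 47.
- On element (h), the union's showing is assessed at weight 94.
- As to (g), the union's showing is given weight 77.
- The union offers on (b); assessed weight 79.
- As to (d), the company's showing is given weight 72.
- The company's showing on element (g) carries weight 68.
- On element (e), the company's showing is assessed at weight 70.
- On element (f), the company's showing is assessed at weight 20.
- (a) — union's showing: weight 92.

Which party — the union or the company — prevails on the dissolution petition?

At Stage 1 the union must meet the preponderance of the evidence (weight is at least 52): on (a) the weight is 92 less the opposing 38 gives net 54, ≥ 52, so (a) meets the standard; on (b) the weight is 79 less the opposing 25 gives net 54, which does reach 52, so (b) meets the standard.
  Stage 1 is satisfied; the onus moves to the company.
At Stage 2 the company must meet a clear and cogent showing (weight is at least 77): on (c) the weight is 79, ≥ 77, so (c) meets the standard; on (d) the weight is 72, which does not reach 77, so (d) does not meet the standard.
  Not every element is met, so the company fails to carry Stage 2.
The analysis ends at Stage 2; the union prevails.

union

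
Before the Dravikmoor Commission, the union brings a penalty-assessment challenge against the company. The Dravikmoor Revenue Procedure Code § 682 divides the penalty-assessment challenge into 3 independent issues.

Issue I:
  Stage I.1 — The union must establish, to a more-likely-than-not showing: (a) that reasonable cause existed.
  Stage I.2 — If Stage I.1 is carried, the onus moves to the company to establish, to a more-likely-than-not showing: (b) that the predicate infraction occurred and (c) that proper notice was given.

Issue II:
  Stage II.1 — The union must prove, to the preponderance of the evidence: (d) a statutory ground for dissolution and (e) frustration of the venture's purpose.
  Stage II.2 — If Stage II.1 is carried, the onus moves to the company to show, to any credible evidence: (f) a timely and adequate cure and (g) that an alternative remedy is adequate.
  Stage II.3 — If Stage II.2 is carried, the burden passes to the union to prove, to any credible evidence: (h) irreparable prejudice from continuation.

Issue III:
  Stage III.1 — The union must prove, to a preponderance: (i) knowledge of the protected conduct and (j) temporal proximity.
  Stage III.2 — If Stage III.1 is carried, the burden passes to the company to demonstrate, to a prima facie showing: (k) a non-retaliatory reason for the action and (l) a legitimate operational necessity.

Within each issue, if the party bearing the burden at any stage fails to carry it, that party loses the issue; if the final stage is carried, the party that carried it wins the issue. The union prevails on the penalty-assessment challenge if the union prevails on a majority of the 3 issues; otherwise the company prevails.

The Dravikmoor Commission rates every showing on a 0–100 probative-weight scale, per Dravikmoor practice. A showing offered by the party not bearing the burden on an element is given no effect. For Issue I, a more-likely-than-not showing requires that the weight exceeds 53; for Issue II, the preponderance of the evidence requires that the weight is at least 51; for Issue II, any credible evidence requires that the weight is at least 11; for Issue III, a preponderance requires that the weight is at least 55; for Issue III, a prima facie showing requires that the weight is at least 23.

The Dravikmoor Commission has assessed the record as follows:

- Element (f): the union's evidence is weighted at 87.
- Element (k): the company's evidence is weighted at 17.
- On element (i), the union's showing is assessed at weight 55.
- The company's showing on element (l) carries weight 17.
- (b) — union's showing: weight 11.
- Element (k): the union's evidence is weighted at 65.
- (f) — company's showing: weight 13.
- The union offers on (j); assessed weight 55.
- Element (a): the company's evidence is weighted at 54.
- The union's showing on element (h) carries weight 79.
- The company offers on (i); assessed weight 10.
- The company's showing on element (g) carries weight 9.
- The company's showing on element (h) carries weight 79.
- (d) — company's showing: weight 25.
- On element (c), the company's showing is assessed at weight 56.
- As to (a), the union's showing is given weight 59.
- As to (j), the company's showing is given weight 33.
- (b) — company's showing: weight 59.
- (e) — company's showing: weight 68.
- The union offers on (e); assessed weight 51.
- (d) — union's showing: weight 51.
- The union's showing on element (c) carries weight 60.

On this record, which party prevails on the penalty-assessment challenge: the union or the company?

— Issue I —
Stage I.1 (union, a more-likely-than-not showing, weight exceeds 53): (a) 59 (company's 54 disregarded) > 53 — meets.
  The union carries Stage I.1; the company now bears the burden.
Stage I.2 (company, a more-likely-than-not showing, weight exceeds 53): (b) 59 (union's 11 disregarded) > 53 — meets; (c) 56 (union's 60 disregarded) > 53 — meets.
  Stage I.2 carried; the final stage is satisfied.
With every stage satisfied, the company prevails on this issue.
— Issue II —
At Stage II.1 the union must meet the preponderance of the evidence (weight is at least 51): on (d) the weight is 51 (the company's 25 is given no effect), which does reach 51, so (d) meets the standard; on (e) the weight is 51 (the company's 68 is given no effect), ≥ 51, so (e) meets the standard.
  The union carries Stage II.1; the company now bears the burden.
At Stage II.2 the company must meet any credible evidence (weight is at least 11): on (f) the weight is 13 (the union's 87 is given no effect), ≥ 11, so (f) meets the standard; on (g) the weight is 9, < 11, so (g) does not meet the standard.
  Stage II.2 not carried; the company fails its burden.
The union prevails on this issue.
— Issue III —
At Stage III.1 the union must meet a preponderance (weight is at least 55): on (i) the weight is 55 (the company's 10 is given no effect), which does reach 55, so (i) meets the standard; on (j) the weight is 55 (the company's 33 is given no effect), ≥ 55, so (j) meets the standard.
  All elements met. The burden passes to the company.
At Stage III.2 the company must meet a prima facie showing (weight is at least 23): on (k) the weight is 17 (the union's 65 is given no effect), which does not reach 23, so (k) does not meet the standard; on (l) the weight is 17, which does not reach 23, so (l) does not meet the standard.
  The company does not carry Stage III.2.
The union prevails on this issue.
Per-issue: Issue I → company; Issue II → union; Issue III → union. The union must prevail on a majority of issues; overall, the union prevails.

union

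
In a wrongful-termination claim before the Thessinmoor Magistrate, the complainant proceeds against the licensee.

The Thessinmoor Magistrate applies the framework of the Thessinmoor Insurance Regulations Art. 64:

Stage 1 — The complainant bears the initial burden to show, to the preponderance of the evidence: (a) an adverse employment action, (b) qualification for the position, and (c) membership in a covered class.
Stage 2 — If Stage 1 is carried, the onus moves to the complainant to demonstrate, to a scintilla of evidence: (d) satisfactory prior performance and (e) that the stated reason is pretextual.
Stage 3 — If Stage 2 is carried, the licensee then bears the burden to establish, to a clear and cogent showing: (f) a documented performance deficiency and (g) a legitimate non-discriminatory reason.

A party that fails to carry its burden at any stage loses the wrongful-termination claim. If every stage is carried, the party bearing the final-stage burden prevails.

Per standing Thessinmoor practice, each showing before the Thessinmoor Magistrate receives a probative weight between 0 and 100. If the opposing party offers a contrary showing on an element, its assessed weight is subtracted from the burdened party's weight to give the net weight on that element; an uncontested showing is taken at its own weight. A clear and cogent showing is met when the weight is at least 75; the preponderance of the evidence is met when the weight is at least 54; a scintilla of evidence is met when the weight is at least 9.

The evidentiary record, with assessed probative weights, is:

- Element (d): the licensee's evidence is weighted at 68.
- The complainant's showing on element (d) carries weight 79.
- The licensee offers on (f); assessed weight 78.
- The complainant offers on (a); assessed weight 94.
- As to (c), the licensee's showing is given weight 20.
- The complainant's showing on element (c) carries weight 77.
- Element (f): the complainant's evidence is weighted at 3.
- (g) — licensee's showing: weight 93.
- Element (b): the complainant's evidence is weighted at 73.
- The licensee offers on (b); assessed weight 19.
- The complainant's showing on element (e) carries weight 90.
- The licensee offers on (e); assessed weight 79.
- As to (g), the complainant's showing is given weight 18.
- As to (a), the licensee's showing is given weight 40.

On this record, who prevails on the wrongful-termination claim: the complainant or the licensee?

Stage 1 — burden on complainant; standard: the preponderance of the evidence (weight is at least 54).
    (a): 94 − 40 = 54 ≥ 54 [met]
    (b): 73 − 19 = 54 ≥ 54 [met]
    (c): 77 − 20 = 57 ≥ 54 [met]
  Stage 1 carried; the burden remains with the complainant.
Stage 2 — burden on complainant; standard: a scintilla of evidence (weight is at least 9).
    (d): 79 − 68 = 11 ≥ 9 [met]
    (e): 90 − 79 = 11 ≥ 9 [met]
  Stage 2 carried; the burden shifts to the licensee.
Stage 3 — burden on licensee; standard: a clear and cogent showing (weight is at least 75).
    (f): 78 − 3 = 75 ≥ 75 [met]
    (g): 93 − 18 = 75 ≥ 75 [met]
  The licensee carries the last stage.
With every stage satisfied, the licensee prevails.

licensee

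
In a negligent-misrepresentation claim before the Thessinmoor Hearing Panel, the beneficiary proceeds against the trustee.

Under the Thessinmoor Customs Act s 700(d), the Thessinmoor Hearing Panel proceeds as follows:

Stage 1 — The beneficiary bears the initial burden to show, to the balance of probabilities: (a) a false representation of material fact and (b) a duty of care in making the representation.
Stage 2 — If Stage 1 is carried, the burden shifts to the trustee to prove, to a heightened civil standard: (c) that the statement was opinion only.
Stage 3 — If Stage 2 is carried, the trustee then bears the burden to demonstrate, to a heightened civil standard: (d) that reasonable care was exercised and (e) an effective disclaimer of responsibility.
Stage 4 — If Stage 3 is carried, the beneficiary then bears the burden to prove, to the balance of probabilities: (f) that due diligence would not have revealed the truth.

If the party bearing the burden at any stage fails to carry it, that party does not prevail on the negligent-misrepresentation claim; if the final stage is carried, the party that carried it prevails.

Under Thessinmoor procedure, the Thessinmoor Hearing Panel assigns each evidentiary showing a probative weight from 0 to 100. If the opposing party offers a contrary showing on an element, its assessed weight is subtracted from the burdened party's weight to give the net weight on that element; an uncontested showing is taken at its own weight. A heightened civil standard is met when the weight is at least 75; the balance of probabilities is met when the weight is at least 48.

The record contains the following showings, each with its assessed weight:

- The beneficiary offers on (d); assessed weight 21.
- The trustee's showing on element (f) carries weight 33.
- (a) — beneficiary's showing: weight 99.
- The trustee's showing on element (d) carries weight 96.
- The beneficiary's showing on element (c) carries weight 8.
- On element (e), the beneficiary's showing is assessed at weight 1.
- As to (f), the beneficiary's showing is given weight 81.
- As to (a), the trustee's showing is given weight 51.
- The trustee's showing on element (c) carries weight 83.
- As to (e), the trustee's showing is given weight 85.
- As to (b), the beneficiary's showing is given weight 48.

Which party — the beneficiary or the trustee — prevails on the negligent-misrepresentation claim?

At Stage 1 the beneficiary must meet the balance of probabilities (weight is at least 48): on (a) the weight is 99 less the opposing 51 gives net 48, which does reach 48, so (a) meets the standard; on (b) the weight is 48, ≥ 48, so (b) meets the standard.
  The beneficiary carries Stage 1; the trustee now bears the burden.
At Stage 2 the trustee must meet a heightened civil standard (weight is at least 75): on (c) the weight is 83 less the opposing 8 gives net 75, ≥ 75, so (c) meets the standard.
  All elements met. The trustee retains the burden for Stage 3.
At Stage 3 the trustee must meet a heightened civil standard (weight is at least 75): on (d) the weight is 96 less the opposing 21 gives net 75, which does reach 75, so (d) meets the standard; on (e) the weight is 85 less the opposing 1 gives net 84, which does reach 75, so (e) meets the standard.
  Stage 3 is satisfied; the onus moves to the beneficiary.
At Stage 4 the beneficiary must meet the balance of probabilities (weight is at least 48): on (f) the weight is 81 less the opposing 33 gives net 48, which does reach 48, so (f) meets the standard.
  Stage 4 carried; the final stage is satisfied.
Every stage carried; the beneficiary prevails.

beneficiary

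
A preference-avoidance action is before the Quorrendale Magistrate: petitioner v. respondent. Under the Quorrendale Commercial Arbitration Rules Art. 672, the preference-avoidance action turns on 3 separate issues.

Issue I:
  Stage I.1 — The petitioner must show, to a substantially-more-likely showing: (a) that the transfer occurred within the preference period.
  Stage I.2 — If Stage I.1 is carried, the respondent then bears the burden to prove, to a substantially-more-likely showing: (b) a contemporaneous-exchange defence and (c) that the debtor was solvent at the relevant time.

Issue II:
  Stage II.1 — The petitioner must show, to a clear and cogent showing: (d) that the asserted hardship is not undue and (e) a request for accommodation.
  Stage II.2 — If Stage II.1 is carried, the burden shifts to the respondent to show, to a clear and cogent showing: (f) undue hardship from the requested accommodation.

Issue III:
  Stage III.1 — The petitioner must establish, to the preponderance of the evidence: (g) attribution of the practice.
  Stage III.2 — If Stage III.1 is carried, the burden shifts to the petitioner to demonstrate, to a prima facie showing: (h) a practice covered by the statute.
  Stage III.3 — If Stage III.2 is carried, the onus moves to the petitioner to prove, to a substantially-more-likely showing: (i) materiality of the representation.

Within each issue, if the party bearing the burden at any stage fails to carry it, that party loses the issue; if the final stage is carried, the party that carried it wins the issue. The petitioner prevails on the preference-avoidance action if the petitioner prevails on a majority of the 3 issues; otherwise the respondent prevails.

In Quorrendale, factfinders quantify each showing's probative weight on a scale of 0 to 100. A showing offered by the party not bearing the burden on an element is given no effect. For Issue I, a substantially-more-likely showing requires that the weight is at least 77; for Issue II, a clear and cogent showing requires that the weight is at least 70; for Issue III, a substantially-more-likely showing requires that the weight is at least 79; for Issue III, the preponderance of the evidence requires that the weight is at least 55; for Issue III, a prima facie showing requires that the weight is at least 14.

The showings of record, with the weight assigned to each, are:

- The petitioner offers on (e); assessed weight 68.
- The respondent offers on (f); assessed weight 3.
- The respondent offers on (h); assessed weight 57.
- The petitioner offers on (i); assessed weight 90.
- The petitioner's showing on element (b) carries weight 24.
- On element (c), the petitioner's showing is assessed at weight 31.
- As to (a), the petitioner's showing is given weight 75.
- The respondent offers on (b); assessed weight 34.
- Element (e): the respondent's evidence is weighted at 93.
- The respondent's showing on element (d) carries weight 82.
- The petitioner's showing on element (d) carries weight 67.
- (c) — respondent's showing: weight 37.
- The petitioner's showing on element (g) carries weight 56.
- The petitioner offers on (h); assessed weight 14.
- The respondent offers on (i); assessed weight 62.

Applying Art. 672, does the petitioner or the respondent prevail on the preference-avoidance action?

— Issue I —
Stage I.1 (petitioner, a substantially-more-likely showing, weight is at least 77): (a) 75 < 77 — fails.
  Not every element is met, so the petitioner fails to carry Stage I.1.
So the respondent prevails on this issue.
— Issue II —
At Stage II.1 the petitioner must meet a clear and cogent showing (weight is at least 70): on (d) the weight is 67 (the respondent's 82 is given no effect), which does not reach 70, so (d) does not meet the standard; on (e) the weight is 68 (the respondent's 93 is given no effect), < 70, so (e) does not meet the standard.
  Not every element is met, so the petitioner fails to carry Stage II.1.
The respondent prevails on this issue.
— Issue III —
Stage III.1 (petitioner, the preponderance of the evidence, weight is at least 55): (g) 56 ≥ 55 — meets.
  All elements met. The petitioner retains the burden for Stage III.2.
Stage III.2 (petitioner, a prima facie showing, weight is at least 14): (h) 14 (respondent's 57 disregarded) ≥ 14 — meets.
  All elements met. The petitioner retains the burden for Stage III.3.
Stage III.3 (petitioner, a substantially-more-likely showing, weight is at least 79): (i) 90 (respondent's 62 disregarded) ≥ 79 — meets.
  All elements met at the final stage.
All stages carried — the petitioner prevails on this issue.
Per-issue: Issue I → respondent; Issue II → respondent; Issue III → petitioner. The petitioner must prevail on a majority of issues; overall, the respondent prevails.

respondent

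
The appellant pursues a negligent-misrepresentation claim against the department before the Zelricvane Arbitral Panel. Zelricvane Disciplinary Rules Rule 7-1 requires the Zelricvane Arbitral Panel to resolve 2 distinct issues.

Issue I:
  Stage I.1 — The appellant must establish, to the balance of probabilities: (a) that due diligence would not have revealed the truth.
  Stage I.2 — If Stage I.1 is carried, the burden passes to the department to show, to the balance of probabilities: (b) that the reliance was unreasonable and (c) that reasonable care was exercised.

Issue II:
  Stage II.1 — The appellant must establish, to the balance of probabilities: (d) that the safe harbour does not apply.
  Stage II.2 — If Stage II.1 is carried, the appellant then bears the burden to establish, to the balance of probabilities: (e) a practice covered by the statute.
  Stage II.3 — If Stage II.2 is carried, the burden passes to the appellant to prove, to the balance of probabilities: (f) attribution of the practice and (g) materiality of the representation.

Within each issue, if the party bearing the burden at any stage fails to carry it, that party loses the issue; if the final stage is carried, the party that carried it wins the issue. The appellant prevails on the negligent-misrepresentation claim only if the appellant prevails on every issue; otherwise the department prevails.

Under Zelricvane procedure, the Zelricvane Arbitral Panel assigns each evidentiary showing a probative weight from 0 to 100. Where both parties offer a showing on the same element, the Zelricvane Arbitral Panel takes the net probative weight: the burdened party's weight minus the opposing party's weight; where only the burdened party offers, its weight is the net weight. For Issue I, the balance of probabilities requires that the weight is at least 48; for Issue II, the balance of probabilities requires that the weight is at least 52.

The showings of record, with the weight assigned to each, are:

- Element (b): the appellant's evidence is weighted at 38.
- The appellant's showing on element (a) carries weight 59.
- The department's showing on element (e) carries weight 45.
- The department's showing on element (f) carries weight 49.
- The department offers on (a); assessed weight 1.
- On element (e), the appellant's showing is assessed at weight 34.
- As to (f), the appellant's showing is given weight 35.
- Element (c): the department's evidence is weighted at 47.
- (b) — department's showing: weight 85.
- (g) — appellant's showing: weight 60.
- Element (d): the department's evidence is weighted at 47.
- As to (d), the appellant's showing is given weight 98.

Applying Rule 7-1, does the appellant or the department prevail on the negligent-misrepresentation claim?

— Issue I —
At Stage I.1 the appellant must meet the balance of probabilities (weight is at least 48): on (a) the weight is 59 less the opposing 1 gives net 58, ≥ 48, so (a) meets the standard.
  Stage I.1 carried; the burden shifts to the department.
At Stage I.2 the department must meet the balance of probabilities (weight is at least 48): on (b) the weight is 85 less the opposing 38 gives net 47, which does not reach 48, so (b) does not meet the standard; on (c) the weight is 47, which does not reach 48, so (c) does not meet the standard.
  Stage I.2 not carried; the department fails its burden.
So the appellant prevails on this issue.
— Issue II —
At Stage II.1 the appellant must meet the balance of probabilities (weight is at least 52): on (d) the weight is 98 less the opposing 47 gives net 51, < 52, so (d) does not meet the standard.
  The appellant does not carry Stage II.1.
So the department prevails on this issue.
Per-issue: Issue I → appellant; Issue II → department. The appellant must prevail on every issue; overall, the department prevails.

department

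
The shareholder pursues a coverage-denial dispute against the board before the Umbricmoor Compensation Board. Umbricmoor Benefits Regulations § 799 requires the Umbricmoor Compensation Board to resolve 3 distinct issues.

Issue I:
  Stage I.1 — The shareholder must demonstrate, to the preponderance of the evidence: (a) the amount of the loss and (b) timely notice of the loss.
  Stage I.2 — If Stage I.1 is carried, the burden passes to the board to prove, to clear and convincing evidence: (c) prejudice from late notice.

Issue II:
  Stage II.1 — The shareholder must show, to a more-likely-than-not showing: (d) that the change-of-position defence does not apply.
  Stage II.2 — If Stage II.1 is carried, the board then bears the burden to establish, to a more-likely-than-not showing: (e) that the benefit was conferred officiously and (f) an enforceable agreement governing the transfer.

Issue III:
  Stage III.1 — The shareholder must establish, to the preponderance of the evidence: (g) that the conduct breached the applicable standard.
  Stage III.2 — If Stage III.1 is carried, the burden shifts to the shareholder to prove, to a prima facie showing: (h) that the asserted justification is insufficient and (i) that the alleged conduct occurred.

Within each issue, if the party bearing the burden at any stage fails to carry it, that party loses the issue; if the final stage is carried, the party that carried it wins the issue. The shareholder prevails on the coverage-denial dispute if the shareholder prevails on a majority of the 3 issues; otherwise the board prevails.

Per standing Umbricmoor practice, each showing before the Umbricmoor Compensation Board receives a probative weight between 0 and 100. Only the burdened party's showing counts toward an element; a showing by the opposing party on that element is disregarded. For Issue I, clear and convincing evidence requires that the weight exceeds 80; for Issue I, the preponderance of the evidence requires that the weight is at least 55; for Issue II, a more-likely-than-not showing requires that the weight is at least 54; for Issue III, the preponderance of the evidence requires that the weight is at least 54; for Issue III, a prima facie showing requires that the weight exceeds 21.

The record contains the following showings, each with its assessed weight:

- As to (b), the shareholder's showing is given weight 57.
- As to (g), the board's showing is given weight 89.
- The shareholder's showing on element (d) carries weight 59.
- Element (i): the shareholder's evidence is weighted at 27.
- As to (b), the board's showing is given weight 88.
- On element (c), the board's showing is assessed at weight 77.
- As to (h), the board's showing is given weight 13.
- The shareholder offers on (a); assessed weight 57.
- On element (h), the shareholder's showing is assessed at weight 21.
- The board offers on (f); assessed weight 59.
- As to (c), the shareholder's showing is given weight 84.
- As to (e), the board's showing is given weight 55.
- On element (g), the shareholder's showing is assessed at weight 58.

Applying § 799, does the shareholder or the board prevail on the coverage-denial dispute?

board

— Issue I —
Stage I.1 — burden on shareholder; standard: the preponderance of the evidence (weight is at least 55).
    (a): 57 ≥ 55 [met]
    (b): 57 (board's 88 disregarded) ≥ 55 [met]
  Stage I.1 is satisfied; the onus moves to the board.
Stage I.2 — burden on board; standard: clear and convincing evidence (weight exceeds 80).
    (c): 77 (shareholder's 84 disregarded) ≤ 80 [not met]
  The board does not carry Stage I.2.
The shareholder prevails on this issue.
— Issue II —
Stage II.1 — burden on shareholder; standard: a more-likely-than-not showing (weight is at least 54).
    (d): 59 ≥ 54 [met]
  Stage II.1 is satisfied; the onus moves to the board.
Stage II.2 — burden on board; standard: a more-likely-than-not showing (weight is at least 54).
    (e): 55 ≥ 54 [met]
    (f): 59 ≥ 54 [met]
  The board carries the last stage.
All stages carried — the board prevails on this issue.
— Issue III —
Stage III.1 — burden on shareholder; standard: the preponderance of the evidence (weight is at least 54).
    (g): 58 (board's 89 disregarded) ≥ 54 [met]
  Stage III.1 carried; the burden remains with the shareholder.
Stage III.2 — burden on shareholder; standard: a prima facie showing (weight exceeds 21).
    (h): 21 (board's 13 disregarded) ≤ 21 [not met]
    (i): 27 > 21 [met]
  Stage III.2 not carried; the shareholder fails its burden.
So the board prevails on this issue.
Per-issue: Issue I → shareholder; Issue II → board; Issue III → board. The shareholder must prevail on a majority of issues; overall, the board prevails.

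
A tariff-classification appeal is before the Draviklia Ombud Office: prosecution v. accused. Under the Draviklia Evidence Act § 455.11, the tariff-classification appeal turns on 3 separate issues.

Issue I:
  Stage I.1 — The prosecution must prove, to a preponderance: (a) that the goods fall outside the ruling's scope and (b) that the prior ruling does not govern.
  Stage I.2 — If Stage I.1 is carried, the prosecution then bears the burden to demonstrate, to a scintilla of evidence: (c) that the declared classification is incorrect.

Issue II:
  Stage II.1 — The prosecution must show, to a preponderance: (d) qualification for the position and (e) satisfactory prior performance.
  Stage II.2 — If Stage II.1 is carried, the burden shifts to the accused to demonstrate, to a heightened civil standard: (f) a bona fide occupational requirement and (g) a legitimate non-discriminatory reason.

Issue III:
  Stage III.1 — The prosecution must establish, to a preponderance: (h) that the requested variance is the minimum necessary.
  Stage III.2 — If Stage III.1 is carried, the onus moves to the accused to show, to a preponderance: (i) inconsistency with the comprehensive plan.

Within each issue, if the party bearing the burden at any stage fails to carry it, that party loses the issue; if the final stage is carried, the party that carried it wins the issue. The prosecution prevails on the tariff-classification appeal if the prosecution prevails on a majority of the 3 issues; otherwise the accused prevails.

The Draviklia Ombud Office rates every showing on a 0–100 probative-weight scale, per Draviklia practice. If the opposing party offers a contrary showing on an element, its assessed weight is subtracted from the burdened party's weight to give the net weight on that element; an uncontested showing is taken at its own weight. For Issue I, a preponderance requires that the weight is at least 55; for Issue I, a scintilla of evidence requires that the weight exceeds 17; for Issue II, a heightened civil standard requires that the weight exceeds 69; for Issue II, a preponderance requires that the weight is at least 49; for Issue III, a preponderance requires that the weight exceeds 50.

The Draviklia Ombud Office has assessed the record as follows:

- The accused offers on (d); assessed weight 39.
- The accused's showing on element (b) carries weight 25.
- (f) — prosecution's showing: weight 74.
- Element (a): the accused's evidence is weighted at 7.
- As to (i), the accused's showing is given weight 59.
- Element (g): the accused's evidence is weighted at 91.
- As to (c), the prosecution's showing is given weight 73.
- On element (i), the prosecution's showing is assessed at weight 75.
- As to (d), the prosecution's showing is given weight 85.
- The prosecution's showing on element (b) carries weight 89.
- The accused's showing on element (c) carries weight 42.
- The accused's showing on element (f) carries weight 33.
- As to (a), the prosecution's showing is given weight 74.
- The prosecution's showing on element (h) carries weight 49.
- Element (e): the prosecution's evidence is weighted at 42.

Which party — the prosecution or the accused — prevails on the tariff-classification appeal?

— Issue I —
Stage I.1 (prosecution, a preponderance, weight is at least 55): (a) net 74−7=67 ≥ 55 — meets; (b) net 89−25=64 ≥ 55 — meets.
  Stage I.1 is satisfied; the prosecution continues to bear the burden.
Stage I.2 (prosecution, a scintilla of evidence, weight exceeds 17): (c) net 73−42=31 > 17 — meets.
  All elements met at the final stage.
With every stage satisfied, the prosecution prevails on this issue.
— Issue II —
At Stage II.1 the prosecution must meet a preponderance (weight is at least 49): on (d) the weight is 85 less the opposing 39 gives net 46, < 49, so (d) does not meet the standard; on (e) the weight is 42, which does not reach 49, so (e) does not meet the standard.
  Not every element is met, so the prosecution fails to carry Stage II.1.
The accused prevails on this issue.
— Issue III —
Stage III.1 — burden on prosecution; standard: a preponderance (weight exceeds 50).
    (h): 49 ≤ 50 [not met]
  Not every element is met, so the prosecution fails to carry Stage III.1.
The accused prevails on this issue.
Per-issue: Issue I → prosecution; Issue II → accused; Issue III → accused. The prosecution must prevail on a majority of issues; overall, the accused prevails.

accused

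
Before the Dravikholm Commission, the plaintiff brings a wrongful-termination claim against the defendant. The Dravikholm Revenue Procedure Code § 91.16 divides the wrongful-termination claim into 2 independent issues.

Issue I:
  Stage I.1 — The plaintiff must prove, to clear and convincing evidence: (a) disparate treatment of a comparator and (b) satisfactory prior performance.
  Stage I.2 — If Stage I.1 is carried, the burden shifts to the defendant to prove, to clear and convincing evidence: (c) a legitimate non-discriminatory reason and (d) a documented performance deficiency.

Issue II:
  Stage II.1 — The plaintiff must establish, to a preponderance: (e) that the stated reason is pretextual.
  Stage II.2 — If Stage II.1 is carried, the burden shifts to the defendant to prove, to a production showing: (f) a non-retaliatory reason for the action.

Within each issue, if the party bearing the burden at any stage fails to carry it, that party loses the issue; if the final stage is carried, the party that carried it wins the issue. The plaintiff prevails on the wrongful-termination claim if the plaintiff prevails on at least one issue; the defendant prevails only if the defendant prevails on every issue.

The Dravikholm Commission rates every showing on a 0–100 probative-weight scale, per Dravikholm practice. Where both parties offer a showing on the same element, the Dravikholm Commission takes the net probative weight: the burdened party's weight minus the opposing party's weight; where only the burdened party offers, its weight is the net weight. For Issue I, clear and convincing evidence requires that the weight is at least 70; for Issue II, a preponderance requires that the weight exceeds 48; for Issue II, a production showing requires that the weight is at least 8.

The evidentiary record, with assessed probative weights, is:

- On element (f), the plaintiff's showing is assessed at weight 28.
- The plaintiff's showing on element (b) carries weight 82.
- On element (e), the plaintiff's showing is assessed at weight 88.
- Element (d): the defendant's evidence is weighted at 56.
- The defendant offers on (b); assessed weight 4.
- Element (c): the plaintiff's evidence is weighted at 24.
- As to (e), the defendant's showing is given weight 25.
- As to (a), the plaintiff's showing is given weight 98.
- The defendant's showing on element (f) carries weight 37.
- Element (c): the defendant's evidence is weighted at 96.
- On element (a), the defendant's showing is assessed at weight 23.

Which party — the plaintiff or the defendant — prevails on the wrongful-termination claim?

— Issue I —
At Stage I.1 the plaintiff must meet clear and convincing evidence (weight is at least 70): on (a) the weight is 98 less the opposing 23 gives net 75, which does reach 70, so (a) meets the standard; on (b) the weight is 82 less the opposing 4 gives net 78, ≥ 70, so (b) meets the standard.
  All elements met. The burden passes to the defendant.
At Stage I.2 the defendant must meet clear and convincing evidence (weight is at least 70): on (c) the weight is 96 less the opposing 24 gives net 72, which does reach 70, so (c) meets the standard; on (d) the weight is 56, < 70, so (d) does not meet the standard.
  Not every element is met, so the defendant fails to carry Stage I.2.
So the plaintiff prevails on this issue.
— Issue II —
Stage II.1 — burden on plaintiff; standard: a preponderance (weight exceeds 48).
    (e): 88 − 25 = 63 > 48 [met]
  All elements met. The burden passes to the defendant.
Stage II.2 — burden on defendant; standard: a production showing (weight is at least 8).
    (f): 37 − 28 = 9 ≥ 8 [met]
  Stage II.2 carried; the final stage is satisfied.
Every stage carried; the defendant prevails on this issue.
Per-issue: Issue I → plaintiff; Issue II → defendant. The plaintiff must prevail on at least one issue; overall, the plaintiff prevails.

plaintiff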